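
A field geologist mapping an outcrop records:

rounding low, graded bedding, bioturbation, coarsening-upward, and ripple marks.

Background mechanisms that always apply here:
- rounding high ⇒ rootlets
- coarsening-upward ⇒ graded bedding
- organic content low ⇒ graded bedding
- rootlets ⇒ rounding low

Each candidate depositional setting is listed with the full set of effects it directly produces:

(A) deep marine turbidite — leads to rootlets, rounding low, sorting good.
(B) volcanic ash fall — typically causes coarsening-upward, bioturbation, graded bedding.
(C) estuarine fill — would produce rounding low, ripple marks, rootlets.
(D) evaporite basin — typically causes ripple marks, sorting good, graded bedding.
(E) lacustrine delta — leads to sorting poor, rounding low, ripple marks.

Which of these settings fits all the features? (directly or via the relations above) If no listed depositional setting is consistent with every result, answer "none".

Testing each hypothesis:
(A) deep marine turbidite — rounding low +; graded bedding -; bioturbation -; coarsening-upward -; ripple marks -
(B) volcanic ash fall — rounding low -; graded bedding +; bioturbation +; coarsening-upward +; ripple marks -
(C) estuarine fill — does not account for graded bedding, bioturbation, coarsening-upward
(D) evaporite basin — does not account for rounding low, bioturbation, coarsening-upward
(E) lacustrine delta — does not account for graded bedding, bioturbation, coarsening-upward
No candidate is consistent with all observations.

none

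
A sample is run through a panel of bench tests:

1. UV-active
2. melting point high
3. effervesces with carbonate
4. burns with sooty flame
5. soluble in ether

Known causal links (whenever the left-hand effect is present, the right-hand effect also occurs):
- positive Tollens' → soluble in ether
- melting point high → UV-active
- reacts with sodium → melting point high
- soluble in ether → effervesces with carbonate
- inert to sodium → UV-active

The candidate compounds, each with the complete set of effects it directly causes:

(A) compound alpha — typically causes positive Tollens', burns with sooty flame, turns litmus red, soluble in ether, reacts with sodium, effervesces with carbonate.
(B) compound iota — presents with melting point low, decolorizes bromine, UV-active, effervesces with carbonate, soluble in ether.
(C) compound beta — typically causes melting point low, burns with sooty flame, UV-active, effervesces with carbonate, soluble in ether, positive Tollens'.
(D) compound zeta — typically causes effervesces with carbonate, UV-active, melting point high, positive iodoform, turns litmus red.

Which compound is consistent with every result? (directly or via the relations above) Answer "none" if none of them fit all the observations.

A

Checking each candidate against the observations:
(A) compound alpha — accounts for every observation (UV-active by reacts with sodium → melting point high → UV-active)
(B) compound iota — UV-active yes; melting point high NO; effervesces with carbonate yes; burns with sooty flame NO; soluble in ether yes
(C) compound beta — fails on melting point high (predicts melting point low, not melting point high)
(D) compound zeta — UV-active yes; melting point high yes; effervesces with carbonate yes; burns with sooty flame NO; soluble in ether NO
Only (A) is consistent with every observation.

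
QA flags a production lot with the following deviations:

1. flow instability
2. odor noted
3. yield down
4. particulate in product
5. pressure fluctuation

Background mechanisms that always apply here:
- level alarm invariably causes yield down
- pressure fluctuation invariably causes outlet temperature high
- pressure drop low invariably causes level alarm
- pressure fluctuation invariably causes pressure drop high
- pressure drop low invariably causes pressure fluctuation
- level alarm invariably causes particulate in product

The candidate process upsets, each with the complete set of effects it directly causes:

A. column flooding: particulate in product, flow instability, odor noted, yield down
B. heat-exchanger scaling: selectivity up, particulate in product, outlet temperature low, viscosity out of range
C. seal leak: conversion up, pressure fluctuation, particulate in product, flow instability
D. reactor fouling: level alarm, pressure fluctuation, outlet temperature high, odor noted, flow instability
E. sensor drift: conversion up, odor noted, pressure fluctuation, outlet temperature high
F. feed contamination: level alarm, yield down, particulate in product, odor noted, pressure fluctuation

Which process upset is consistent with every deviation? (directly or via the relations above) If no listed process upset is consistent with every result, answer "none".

Per-candidate check:
(A) column flooding — flow instability yes; odor noted yes; yield down yes; particulate in product yes; pressure fluctuation NO
(B) heat-exchanger scaling — does not account for flow instability, odor noted, yield down, pressure fluctuation
(C) seal leak — flow instability yes; odor noted NO; yield down NO; particulate in product yes; pressure fluctuation yes
(D) reactor fouling — flow instability yes; odor noted yes; yield down yes (through level alarm → yield down); particulate in product yes (through level alarm → particulate in product); pressure fluctuation yes
(E) sensor drift — flow instability NO; odor noted yes; yield down NO; particulate in product NO; pressure fluctuation yes
(F) feed contamination — flow instability NO; odor noted yes; yield down yes; particulate in product yes; pressure fluctuation yes
Only (D) is consistent with every observation.

D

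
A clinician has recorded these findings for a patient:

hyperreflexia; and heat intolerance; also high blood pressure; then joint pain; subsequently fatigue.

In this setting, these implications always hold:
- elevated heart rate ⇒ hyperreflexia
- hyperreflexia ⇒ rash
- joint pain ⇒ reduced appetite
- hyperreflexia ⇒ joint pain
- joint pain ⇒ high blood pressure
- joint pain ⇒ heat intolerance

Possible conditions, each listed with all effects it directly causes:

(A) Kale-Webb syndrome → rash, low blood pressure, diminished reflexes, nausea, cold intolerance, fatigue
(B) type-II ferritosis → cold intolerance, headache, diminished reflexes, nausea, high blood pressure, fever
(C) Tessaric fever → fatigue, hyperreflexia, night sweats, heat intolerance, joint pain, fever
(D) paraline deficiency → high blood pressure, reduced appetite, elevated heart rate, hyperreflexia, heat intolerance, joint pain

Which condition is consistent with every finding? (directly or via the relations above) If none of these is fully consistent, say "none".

Per-candidate check:
(A) Kale-Webb syndrome — fails on hyperreflexia, heat intolerance, high blood pressure, joint pain (predicts diminished reflexes, not hyperreflexia; predicts cold intolerance, not heat intolerance; predicts low blood pressure, not high blood pressure)
(B) type-II ferritosis — hyperreflexia miss; heat intolerance miss; high blood pressure match; joint pain miss; fatigue miss
(C) Tessaric fever — hyperreflexia match; heat intolerance match; high blood pressure match (through joint pain → high blood pressure); joint pain match; fatigue match
(D) paraline deficiency — hyperreflexia match; heat intolerance match; high blood pressure match; joint pain match; fatigue miss
(C) is the only candidate with no mismatches.

C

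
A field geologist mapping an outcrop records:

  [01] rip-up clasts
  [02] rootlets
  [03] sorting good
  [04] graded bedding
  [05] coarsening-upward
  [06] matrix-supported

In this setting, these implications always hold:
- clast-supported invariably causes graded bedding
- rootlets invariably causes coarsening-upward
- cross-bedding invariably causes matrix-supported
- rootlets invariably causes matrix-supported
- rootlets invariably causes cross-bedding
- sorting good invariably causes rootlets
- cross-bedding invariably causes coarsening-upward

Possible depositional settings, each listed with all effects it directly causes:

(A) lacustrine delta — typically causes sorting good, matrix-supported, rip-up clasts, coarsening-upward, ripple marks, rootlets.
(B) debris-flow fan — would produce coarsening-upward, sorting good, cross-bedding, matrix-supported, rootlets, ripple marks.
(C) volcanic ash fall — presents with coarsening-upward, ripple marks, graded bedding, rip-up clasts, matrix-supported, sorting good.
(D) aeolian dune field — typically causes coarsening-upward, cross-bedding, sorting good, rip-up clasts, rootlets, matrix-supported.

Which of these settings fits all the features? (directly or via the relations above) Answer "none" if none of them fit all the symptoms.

For each candidate, compare predicted effects to what was observed:
(A) lacustrine delta — does not account for graded bedding
(B) debris-flow fan — rip-up clasts miss; rootlets match; sorting good match; graded bedding miss; coarsening-upward match; matrix-supported match
(C) volcanic ash fall — rip-up clasts match; rootlets match (via sorting good → rootlets); sorting good match; graded bedding match; coarsening-upward match; matrix-supported match
(D) aeolian dune field — rip-up clasts match; rootlets match; sorting good match; graded bedding miss; coarsening-upward match; matrix-supported match
(C) is the only candidate with no mismatches.

C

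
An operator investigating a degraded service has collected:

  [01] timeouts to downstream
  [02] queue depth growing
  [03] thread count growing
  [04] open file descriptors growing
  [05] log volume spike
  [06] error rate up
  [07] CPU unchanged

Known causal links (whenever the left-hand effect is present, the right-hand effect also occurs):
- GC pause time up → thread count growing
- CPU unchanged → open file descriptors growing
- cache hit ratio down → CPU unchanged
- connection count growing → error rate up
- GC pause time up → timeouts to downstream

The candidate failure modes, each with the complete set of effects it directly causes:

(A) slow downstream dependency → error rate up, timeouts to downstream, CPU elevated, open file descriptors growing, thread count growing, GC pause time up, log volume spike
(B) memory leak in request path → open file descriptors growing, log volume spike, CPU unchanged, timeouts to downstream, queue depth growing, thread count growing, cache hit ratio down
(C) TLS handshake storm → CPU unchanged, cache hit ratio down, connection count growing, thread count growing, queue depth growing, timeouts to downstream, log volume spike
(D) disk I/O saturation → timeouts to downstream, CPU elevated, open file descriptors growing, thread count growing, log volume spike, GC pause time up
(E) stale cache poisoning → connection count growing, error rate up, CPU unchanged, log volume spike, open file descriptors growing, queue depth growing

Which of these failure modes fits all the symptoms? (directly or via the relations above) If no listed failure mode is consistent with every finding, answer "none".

C

Checking each candidate against the observations:
(A) slow downstream dependency — fails on queue depth growing, CPU unchanged (predicts CPU elevated, not CPU unchanged)
(B) memory leak in request path — does not account for error rate up
(C) TLS handshake storm — timeouts to downstream ✓; queue depth growing ✓; thread count growing ✓; open file descriptors growing ✓ (via CPU unchanged → open file descriptors growing); log volume spike ✓; error rate up ✓ (via connection count growing → error rate up); CPU unchanged ✓
(D) disk I/O saturation — timeouts to downstream ✓; queue depth growing ✗; thread count growing ✓; open file descriptors growing ✓; log volume spike ✓; error rate up ✗; CPU unchanged ✗
(E) stale cache poisoning — timeouts to downstream ✗; queue depth growing ✓; thread count growing ✗; open file descriptors growing ✓; log volume spike ✓; error rate up ✓; CPU unchanged ✓
Only (C) is consistent with every observation.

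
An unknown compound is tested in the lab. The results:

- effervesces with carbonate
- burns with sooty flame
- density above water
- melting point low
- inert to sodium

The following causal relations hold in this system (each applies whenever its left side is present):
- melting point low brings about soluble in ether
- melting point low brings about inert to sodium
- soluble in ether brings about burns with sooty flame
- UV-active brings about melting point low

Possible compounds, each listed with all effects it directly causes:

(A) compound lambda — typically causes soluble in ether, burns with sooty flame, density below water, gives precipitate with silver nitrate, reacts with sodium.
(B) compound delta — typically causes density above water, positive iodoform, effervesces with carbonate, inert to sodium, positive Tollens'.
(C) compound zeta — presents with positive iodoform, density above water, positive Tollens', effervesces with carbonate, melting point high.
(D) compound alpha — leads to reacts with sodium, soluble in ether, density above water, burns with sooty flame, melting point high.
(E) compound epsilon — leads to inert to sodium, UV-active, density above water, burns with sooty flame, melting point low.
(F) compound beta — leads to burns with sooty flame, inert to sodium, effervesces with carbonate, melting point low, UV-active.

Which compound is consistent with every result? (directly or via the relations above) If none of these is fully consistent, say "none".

Checking each candidate against the observations:
(A) compound lambda — fails on effervesces with carbonate, density above water, melting point low, inert to sodium (predicts density below water, not density above water; predicts reacts with sodium, not inert to sodium)
(B) compound delta — effervesces with carbonate yes; burns with sooty flame NO; density above water yes; melting point low NO; inert to sodium yes
(C) compound zeta — effervesces with carbonate yes; burns with sooty flame NO; density above water yes; melting point low NO; inert to sodium NO
(D) compound alpha — fails on effervesces with carbonate, melting point low, inert to sodium (predicts melting point high, not melting point low; predicts reacts with sodium, not inert to sodium)
(E) compound epsilon — effervesces with carbonate NO; burns with sooty flame yes; density above water yes; melting point low yes; inert to sodium yes
(F) compound beta — effervesces with carbonate yes; burns with sooty flame yes; density above water NO; melting point low yes; inert to sodium yes
None of the listed candidates fits everything.

none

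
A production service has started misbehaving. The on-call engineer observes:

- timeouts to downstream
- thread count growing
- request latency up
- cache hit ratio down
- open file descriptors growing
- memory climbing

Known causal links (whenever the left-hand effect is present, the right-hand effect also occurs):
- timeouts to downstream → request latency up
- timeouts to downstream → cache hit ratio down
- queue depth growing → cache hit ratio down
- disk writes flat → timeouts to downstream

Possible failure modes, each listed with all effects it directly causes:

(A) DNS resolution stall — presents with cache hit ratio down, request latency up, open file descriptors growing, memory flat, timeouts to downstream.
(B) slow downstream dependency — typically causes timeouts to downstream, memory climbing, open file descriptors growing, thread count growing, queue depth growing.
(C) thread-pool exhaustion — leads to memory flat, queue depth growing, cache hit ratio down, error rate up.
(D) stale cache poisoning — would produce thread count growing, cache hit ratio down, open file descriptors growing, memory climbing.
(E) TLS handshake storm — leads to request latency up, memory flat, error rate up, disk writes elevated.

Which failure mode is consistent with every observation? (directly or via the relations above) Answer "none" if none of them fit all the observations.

For each candidate, compare predicted effects to what was observed:
(A) DNS resolution stall — timeouts to downstream yes; thread count growing NO; request latency up yes; cache hit ratio down yes; open file descriptors growing yes; memory climbing NO
(B) slow downstream dependency — timeouts to downstream yes; thread count growing yes; request latency up yes (via timeouts to downstream → request latency up); cache hit ratio down yes (via queue depth growing → cache hit ratio down); open file descriptors growing yes; memory climbing yes
(C) thread-pool exhaustion — timeouts to downstream NO; thread count growing NO; request latency up NO; cache hit ratio down yes; open file descriptors growing NO; memory climbing NO
(D) stale cache poisoning — timeouts to downstream NO; thread count growing yes; request latency up NO; cache hit ratio down yes; open file descriptors growing yes; memory climbing yes
(E) TLS handshake storm — fails on timeouts to downstream, thread count growing, cache hit ratio down, open file descriptors growing, memory climbing (predicts memory flat, not memory climbing)
(B) alone accounts for all the evidence.

B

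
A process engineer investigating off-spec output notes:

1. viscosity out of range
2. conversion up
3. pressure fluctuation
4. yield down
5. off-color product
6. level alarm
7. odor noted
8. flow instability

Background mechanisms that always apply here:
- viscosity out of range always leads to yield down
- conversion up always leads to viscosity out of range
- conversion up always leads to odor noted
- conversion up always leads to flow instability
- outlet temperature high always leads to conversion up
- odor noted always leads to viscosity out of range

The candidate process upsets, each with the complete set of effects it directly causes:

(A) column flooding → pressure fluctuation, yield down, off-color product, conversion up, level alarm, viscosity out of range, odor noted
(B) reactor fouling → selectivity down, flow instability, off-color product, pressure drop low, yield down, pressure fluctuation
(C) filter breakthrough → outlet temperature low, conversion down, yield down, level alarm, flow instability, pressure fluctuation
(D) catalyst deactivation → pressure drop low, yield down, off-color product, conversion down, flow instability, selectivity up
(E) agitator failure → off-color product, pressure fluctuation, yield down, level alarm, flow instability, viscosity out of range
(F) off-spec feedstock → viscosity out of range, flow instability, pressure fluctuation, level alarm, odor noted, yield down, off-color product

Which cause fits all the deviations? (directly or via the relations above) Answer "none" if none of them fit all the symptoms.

A

Checking each candidate against the observations:
(A) column flooding — viscosity out of range match; conversion up match; pressure fluctuation match; yield down match; off-color product match; level alarm match; odor noted match; flow instability match (via conversion up → flow instability)
(B) reactor fouling — viscosity out of range miss; conversion up miss; pressure fluctuation match; yield down match; off-color product match; level alarm miss; odor noted miss; flow instability match
(C) filter breakthrough — viscosity out of range miss; conversion up miss; pressure fluctuation match; yield down match; off-color product miss; level alarm match; odor noted miss; flow instability match
(D) catalyst deactivation — fails on viscosity out of range, conversion up, pressure fluctuation, level alarm, odor noted (predicts conversion down, not conversion up)
(E) agitator failure — viscosity out of range match; conversion up miss; pressure fluctuation match; yield down match; off-color product match; level alarm match; odor noted miss; flow instability match
(F) off-spec feedstock — does not account for conversion up
(A) alone accounts for all the evidence.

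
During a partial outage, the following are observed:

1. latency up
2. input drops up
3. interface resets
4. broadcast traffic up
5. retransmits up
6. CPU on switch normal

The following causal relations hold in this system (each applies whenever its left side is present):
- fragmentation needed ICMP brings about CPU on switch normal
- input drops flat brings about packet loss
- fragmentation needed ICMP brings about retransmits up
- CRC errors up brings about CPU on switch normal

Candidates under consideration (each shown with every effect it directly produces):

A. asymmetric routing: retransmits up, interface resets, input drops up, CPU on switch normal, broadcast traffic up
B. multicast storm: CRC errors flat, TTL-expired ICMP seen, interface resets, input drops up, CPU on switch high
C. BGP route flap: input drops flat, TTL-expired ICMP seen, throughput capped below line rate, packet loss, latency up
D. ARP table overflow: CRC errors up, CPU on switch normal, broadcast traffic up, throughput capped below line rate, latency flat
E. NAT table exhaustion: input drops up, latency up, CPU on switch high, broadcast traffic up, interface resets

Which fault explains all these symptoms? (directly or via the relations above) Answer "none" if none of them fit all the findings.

For each candidate, compare predicted effects to what was observed:
(A) asymmetric routing — latency up ✗; input drops up ✓; interface resets ✓; broadcast traffic up ✓; retransmits up ✓; CPU on switch normal ✓
(B) multicast storm — fails on latency up, broadcast traffic up, retransmits up, CPU on switch normal (predicts CPU on switch high, not CPU on switch normal)
(C) BGP route flap — latency up ✓; input drops up ✗; interface resets ✗; broadcast traffic up ✗; retransmits up ✗; CPU on switch normal ✗
(D) ARP table overflow — latency up ✗; input drops up ✗; interface resets ✗; broadcast traffic up ✓; retransmits up ✗; CPU on switch normal ✓
(E) NAT table exhaustion — latency up ✓; input drops up ✓; interface resets ✓; broadcast traffic up ✓; retransmits up ✗; CPU on switch normal ✗
Every candidate fails on at least one observation.

none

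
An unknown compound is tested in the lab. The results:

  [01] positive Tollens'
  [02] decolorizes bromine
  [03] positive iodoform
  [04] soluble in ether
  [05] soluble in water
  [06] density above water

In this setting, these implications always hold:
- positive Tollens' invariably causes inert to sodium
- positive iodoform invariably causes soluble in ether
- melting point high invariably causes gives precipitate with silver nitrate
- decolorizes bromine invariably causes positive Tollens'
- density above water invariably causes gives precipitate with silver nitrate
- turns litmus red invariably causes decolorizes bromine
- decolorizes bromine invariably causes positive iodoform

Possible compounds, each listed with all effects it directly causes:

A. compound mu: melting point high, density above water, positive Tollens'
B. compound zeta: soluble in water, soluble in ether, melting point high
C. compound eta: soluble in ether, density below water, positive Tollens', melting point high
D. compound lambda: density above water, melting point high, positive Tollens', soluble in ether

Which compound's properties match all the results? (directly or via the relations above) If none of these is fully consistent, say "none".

Testing each hypothesis:
(A) compound mu — does not account for decolorizes bromine, positive iodoform, soluble in ether, soluble in water
(B) compound zeta — positive Tollens' NO; decolorizes bromine NO; positive iodoform NO; soluble in ether yes; soluble in water yes; density above water NO
(C) compound eta — positive Tollens' yes; decolorizes bromine NO; positive iodoform NO; soluble in ether yes; soluble in water NO; density above water NO
(D) compound lambda — positive Tollens' yes; decolorizes bromine NO; positive iodoform NO; soluble in ether yes; soluble in water NO; density above water yes
None of the listed candidates fits everything.

none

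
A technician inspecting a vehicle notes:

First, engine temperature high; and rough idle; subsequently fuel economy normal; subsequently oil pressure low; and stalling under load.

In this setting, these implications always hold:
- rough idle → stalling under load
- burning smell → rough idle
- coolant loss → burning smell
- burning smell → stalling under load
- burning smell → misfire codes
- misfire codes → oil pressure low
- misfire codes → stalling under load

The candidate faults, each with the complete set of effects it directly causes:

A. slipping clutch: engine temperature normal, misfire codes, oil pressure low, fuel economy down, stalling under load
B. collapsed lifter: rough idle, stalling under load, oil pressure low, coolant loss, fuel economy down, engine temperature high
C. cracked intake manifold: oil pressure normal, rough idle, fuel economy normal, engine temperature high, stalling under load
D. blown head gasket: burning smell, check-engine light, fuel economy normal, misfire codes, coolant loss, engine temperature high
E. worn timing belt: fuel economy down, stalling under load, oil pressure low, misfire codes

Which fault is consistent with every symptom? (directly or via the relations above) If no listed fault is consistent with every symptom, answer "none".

D

Checking each candidate against the observations:
(A) slipping clutch — fails on engine temperature high, rough idle, fuel economy normal (predicts engine temperature normal, not engine temperature high; predicts fuel economy down, not fuel economy normal)
(B) collapsed lifter — engine temperature high match; rough idle match; fuel economy normal miss; oil pressure low match; stalling under load match
(C) cracked intake manifold — engine temperature high match; rough idle match; fuel economy normal match; oil pressure low miss; stalling under load match
(D) blown head gasket — engine temperature high match; rough idle match (by burning smell → rough idle); fuel economy normal match; oil pressure low match (by misfire codes → oil pressure low); stalling under load match (by burning smell → stalling under load)
(E) worn timing belt — engine temperature high miss; rough idle miss; fuel economy normal miss; oil pressure low match; stalling under load match
(D) alone accounts for all the evidence.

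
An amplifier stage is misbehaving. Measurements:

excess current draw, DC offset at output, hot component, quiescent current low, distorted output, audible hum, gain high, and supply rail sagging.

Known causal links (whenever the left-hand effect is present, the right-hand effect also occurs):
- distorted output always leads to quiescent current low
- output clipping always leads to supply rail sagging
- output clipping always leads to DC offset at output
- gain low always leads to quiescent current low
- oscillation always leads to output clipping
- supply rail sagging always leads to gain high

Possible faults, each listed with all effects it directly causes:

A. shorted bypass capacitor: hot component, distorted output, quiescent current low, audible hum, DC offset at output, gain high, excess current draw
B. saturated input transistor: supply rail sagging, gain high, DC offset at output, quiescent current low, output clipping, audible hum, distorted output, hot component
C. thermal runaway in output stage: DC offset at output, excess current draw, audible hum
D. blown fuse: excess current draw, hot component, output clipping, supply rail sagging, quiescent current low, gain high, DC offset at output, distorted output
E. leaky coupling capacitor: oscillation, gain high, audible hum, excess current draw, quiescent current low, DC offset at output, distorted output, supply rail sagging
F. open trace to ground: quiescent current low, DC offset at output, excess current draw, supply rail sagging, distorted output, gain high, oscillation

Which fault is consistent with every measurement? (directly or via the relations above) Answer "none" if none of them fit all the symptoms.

none

Per-candidate check:
(A) shorted bypass capacitor — does not account for supply rail sagging
(B) saturated input transistor — does not account for excess current draw
(C) thermal runaway in output stage — excess current draw match; DC offset at output match; hot component miss; quiescent current low miss; distorted output miss; audible hum match; gain high miss; supply rail sagging miss
(D) blown fuse — excess current draw match; DC offset at output match; hot component match; quiescent current low match; distorted output match; audible hum miss; gain high match; supply rail sagging match
(E) leaky coupling capacitor — does not account for hot component
(F) open trace to ground — does not account for hot component, audible hum
No candidate is consistent with all observations.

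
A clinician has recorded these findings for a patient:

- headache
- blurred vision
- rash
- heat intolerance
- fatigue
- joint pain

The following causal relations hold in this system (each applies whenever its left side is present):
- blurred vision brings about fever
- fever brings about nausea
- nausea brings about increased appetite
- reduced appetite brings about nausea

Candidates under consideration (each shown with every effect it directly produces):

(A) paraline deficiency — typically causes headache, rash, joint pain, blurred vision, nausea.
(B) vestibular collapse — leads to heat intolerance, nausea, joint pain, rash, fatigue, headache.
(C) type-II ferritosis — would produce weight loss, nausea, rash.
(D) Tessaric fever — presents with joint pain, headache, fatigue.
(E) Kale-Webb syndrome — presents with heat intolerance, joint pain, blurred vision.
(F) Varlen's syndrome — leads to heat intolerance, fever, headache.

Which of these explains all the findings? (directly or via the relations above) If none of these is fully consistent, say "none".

Per-candidate check:
(A) paraline deficiency — does not account for heat intolerance, fatigue
(B) vestibular collapse — headache yes; blurred vision NO; rash yes; heat intolerance yes; fatigue yes; joint pain yes
(C) type-II ferritosis — headache NO; blurred vision NO; rash yes; heat intolerance NO; fatigue NO; joint pain NO
(D) Tessaric fever — headache yes; blurred vision NO; rash NO; heat intolerance NO; fatigue yes; joint pain yes
(E) Kale-Webb syndrome — headache NO; blurred vision yes; rash NO; heat intolerance yes; fatigue NO; joint pain yes
(F) Varlen's syndrome — headache yes; blurred vision NO; rash NO; heat intolerance yes; fatigue NO; joint pain NO
None of the listed candidates fits everything.

none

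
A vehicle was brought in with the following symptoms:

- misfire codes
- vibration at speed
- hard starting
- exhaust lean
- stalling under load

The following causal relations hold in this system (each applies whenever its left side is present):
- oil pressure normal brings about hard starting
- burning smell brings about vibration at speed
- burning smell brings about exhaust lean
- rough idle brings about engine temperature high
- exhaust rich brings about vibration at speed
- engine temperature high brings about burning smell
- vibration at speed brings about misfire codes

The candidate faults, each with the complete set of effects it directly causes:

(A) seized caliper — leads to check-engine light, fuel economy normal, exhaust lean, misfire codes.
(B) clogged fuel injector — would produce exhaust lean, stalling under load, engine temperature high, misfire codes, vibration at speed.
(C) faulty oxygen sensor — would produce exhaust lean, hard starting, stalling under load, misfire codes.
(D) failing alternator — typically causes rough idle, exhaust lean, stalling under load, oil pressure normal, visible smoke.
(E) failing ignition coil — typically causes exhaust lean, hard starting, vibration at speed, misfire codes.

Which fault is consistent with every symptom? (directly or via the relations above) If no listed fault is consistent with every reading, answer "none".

For each candidate, compare predicted effects to what was observed:
(A) seized caliper — misfire codes +; vibration at speed -; hard starting -; exhaust lean +; stalling under load -
(B) clogged fuel injector — misfire codes +; vibration at speed +; hard starting -; exhaust lean +; stalling under load +
(C) faulty oxygen sensor — misfire codes +; vibration at speed -; hard starting +; exhaust lean +; stalling under load +
(D) failing alternator — accounts for every observation (misfire codes by rough idle → engine temperature high → burning smell → vibration at speed → misfire codes)
(E) failing ignition coil — misfire codes +; vibration at speed +; hard starting +; exhaust lean +; stalling under load -
(D) is the only candidate with no mismatches.

D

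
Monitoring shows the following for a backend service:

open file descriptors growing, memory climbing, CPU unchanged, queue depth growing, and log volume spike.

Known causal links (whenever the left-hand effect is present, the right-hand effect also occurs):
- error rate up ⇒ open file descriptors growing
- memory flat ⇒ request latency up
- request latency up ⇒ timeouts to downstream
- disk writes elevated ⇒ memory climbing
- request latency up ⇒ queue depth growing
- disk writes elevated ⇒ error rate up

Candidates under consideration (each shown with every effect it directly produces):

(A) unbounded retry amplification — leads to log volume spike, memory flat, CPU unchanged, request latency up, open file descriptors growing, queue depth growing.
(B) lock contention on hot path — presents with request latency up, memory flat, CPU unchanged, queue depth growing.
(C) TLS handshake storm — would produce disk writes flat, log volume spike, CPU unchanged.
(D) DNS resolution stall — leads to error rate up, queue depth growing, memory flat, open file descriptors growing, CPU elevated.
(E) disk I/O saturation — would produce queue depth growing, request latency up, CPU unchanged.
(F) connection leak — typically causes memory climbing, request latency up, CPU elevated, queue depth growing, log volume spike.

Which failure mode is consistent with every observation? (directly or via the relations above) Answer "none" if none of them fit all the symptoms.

none

Per-candidate check:
(A) unbounded retry amplification — open file descriptors growing yes; memory climbing NO; CPU unchanged yes; queue depth growing yes; log volume spike yes
(B) lock contention on hot path — fails on open file descriptors growing, memory climbing, log volume spike (predicts memory flat, not memory climbing)
(C) TLS handshake storm — does not account for open file descriptors growing, memory climbing, queue depth growing
(D) DNS resolution stall — open file descriptors growing yes; memory climbing NO; CPU unchanged NO; queue depth growing yes; log volume spike NO
(E) disk I/O saturation — does not account for open file descriptors growing, memory climbing, log volume spike
(F) connection leak — open file descriptors growing NO; memory climbing yes; CPU unchanged NO; queue depth growing yes; log volume spike yes
No candidate is consistent with all observations.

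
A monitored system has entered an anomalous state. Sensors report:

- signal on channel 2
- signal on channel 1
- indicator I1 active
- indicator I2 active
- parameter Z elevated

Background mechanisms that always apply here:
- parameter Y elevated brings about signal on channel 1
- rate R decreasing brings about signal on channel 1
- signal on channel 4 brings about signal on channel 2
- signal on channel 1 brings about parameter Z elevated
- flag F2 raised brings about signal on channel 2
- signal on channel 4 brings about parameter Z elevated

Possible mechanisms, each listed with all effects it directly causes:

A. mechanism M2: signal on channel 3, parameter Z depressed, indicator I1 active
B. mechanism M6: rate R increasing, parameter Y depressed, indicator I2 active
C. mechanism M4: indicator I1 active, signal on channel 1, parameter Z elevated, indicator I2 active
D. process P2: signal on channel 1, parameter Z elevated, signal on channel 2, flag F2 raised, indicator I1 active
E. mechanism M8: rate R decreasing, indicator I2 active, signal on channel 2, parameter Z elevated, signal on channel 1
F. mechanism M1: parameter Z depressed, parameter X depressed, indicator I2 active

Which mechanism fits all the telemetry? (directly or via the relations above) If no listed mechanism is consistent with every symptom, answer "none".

Per-candidate check:
(A) mechanism M2 — signal on channel 2 NO; signal on channel 1 NO; indicator I1 active yes; indicator I2 active NO; parameter Z elevated NO
(B) mechanism M6 — does not account for signal on channel 2, signal on channel 1, indicator I1 active, parameter Z elevated
(C) mechanism M4 — signal on channel 2 NO; signal on channel 1 yes; indicator I1 active yes; indicator I2 active yes; parameter Z elevated yes
(D) process P2 — does not account for indicator I2 active
(E) mechanism M8 — signal on channel 2 yes; signal on channel 1 yes; indicator I1 active NO; indicator I2 active yes; parameter Z elevated yes
(F) mechanism M1 — fails on signal on channel 2, signal on channel 1, indicator I1 active, parameter Z elevated (predicts parameter Z depressed, not parameter Z elevated)
Every candidate fails on at least one observation.

none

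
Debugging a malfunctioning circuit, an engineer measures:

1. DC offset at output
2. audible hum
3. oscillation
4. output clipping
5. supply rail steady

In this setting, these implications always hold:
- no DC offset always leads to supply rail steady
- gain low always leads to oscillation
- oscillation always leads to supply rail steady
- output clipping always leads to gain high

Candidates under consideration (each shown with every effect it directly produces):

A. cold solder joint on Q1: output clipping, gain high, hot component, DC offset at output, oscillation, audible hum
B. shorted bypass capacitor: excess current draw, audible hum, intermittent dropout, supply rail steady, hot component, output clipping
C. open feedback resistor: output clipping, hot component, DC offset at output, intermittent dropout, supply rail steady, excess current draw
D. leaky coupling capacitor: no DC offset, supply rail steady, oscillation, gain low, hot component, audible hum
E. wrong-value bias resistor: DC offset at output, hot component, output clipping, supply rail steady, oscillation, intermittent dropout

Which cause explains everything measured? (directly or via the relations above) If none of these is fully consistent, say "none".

A

Testing each hypothesis:
(A) cold solder joint on Q1 — DC offset at output yes; audible hum yes; oscillation yes; output clipping yes; supply rail steady yes (through oscillation → supply rail steady)
(B) shorted bypass capacitor — does not account for DC offset at output, oscillation
(C) open feedback resistor — does not account for audible hum, oscillation
(D) leaky coupling capacitor — fails on DC offset at output, output clipping (predicts no DC offset, not DC offset at output)
(E) wrong-value bias resistor — does not account for audible hum
(A) alone accounts for all the evidence.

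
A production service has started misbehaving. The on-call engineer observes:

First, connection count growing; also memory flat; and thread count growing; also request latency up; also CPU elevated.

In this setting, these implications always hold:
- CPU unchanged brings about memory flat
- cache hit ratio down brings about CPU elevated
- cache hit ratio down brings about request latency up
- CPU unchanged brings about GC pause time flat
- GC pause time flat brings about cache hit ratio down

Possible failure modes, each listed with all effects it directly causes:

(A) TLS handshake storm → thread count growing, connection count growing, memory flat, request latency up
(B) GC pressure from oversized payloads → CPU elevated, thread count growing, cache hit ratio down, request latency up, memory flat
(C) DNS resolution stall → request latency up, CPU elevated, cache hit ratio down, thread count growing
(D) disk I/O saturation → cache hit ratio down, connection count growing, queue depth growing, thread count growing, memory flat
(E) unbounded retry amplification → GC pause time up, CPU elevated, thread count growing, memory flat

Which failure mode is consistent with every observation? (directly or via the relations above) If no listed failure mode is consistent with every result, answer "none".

D

For each candidate, compare predicted effects to what was observed:
(A) TLS handshake storm — does not account for CPU elevated
(B) GC pressure from oversized payloads — does not account for connection count growing
(C) DNS resolution stall — does not account for connection count growing, memory flat
(D) disk I/O saturation — accounts for every observation (request latency up through cache hit ratio down → request latency up)
(E) unbounded retry amplification — does not account for connection count growing, request latency up
(D) alone accounts for all the evidence.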